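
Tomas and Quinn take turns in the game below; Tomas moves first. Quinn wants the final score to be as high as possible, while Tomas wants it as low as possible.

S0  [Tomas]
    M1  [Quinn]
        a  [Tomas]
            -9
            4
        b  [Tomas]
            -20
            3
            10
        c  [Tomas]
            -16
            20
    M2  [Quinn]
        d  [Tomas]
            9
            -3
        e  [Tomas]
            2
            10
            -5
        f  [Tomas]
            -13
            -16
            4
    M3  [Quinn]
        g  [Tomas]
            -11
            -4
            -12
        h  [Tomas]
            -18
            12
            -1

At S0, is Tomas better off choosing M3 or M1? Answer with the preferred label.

M3

g (Tomas): min(-11, -4, -12) = -12
h (Tomas): min(-18, 12, -1) = -18
M3 (Quinn): max(-12, -18) = -12
a (Tomas): min(-9, 4) = -9
b (Tomas): min(-20, 3, 10) = -20
c (Tomas): min(-16, 20) = -16
M1 (Quinn): max(-9, -20, -16) = -9
Tomas prefers the lower value; M3=-12, M1=-9. M3 is better since -12 < -9.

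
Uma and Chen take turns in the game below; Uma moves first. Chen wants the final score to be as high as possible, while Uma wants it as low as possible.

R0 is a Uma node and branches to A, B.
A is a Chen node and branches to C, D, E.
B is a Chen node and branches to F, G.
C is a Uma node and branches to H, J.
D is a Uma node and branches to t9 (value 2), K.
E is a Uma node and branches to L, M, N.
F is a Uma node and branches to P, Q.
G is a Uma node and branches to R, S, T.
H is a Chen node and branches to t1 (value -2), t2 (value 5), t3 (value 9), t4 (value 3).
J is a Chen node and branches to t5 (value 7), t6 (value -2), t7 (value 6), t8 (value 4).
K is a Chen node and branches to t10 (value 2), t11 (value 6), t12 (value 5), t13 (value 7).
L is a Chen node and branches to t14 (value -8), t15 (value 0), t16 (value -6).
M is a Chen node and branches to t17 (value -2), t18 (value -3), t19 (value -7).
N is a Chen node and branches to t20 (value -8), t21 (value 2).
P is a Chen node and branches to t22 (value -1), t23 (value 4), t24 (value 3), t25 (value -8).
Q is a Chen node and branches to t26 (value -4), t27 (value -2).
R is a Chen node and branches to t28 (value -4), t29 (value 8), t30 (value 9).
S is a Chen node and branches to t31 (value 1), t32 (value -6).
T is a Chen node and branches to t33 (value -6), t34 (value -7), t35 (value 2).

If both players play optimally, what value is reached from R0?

1

H (Chen): max(-2, 5, 9, 3) = 9
J (Chen): max(7, -2, 6, 4) = 7
C (Uma): min(9, 7) = 7
K (Chen): max(2, 6, 5, 7) = 7
D (Uma): min(2, 7) = 2
L (Chen): max(-8, 0, -6) = 0
M (Chen): max(-2, -3, -7) = -2
N (Chen): max(-8, 2) = 2
E (Uma): min(0, -2, 2) = -2
A (Chen): max(7, 2, -2) = 7
P (Chen): max(-1, 4, 3, -8) = 4
Q (Chen): max(-4, -2) = -2
F (Uma): min(4, -2) = -2
R (Chen): max(-4, 8, 9) = 9
S (Chen): max(1, -6) = 1
T (Chen): max(-6, -7, 2) = 2
G (Uma): min(9, 1, 2) = 1
B (Chen): max(-2, 1) = 1
R0 (Uma): min(7, 1) = 1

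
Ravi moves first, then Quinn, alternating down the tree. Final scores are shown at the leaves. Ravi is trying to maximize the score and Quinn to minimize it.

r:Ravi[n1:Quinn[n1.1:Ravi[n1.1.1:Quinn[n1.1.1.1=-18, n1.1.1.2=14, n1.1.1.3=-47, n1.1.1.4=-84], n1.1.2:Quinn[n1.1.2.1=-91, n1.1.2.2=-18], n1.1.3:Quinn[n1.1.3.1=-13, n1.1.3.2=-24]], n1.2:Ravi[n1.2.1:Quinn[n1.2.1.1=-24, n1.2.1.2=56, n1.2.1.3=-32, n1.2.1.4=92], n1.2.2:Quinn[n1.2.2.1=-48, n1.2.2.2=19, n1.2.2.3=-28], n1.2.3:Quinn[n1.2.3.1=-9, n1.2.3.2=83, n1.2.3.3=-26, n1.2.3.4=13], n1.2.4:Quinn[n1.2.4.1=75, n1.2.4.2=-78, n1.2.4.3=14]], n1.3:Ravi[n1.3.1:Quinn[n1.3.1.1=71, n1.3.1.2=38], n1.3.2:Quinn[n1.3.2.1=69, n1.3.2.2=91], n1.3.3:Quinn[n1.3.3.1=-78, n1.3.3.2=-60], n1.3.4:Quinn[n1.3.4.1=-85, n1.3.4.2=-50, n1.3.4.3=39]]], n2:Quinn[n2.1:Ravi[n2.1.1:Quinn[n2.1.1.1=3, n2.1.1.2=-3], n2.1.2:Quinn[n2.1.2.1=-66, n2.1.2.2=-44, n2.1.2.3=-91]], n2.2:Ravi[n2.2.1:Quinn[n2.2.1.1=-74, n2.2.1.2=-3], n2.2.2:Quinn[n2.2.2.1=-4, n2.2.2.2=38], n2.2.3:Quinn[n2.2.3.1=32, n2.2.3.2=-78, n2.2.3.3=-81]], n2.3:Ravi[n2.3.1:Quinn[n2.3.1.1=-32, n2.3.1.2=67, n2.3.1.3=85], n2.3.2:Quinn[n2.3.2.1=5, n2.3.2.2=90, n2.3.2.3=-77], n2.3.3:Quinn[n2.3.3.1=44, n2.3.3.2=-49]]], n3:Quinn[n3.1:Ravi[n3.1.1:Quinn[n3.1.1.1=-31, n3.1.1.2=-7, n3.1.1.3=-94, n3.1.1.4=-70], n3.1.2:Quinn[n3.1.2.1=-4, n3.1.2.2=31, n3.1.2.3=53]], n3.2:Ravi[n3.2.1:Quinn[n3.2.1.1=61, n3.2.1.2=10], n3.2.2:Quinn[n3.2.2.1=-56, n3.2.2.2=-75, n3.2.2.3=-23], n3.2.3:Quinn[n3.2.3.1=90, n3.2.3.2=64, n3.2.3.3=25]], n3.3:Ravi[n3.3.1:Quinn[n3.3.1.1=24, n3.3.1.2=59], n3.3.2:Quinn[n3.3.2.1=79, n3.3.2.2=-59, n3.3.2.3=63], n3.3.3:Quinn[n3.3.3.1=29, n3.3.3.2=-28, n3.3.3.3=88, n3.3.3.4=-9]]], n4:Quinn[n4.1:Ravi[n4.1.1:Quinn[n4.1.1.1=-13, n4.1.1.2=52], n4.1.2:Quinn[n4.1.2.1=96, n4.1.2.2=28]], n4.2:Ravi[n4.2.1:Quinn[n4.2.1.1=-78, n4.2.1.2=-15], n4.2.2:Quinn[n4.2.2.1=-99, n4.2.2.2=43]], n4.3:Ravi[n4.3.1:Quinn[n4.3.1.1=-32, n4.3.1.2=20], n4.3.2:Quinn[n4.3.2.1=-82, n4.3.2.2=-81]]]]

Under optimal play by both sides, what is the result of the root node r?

n1.1.1 (Quinn): min(-18, 14, -47, -84) = -84
n1.1.2 (Quinn): min(-91, -18) = -91
n1.1.3 (Quinn): min(-13, -24) = -24
n1.1 (Ravi): max(-84, -91, -24) = -24
n1.2.1 (Quinn): min(-24, 56, -32, 92) = -32
n1.2.2 (Quinn): min(-48, 19, -28) = -48
n1.2.3 (Quinn): min(-9, 83, -26, 13) = -26
n1.2.4 (Quinn): min(75, -78, 14) = -78
n1.2 (Ravi): max(-32, -48, -26, -78) = -26
n1.3.1 (Quinn): min(71, 38) = 38
n1.3.2 (Quinn): min(69, 91) = 69
n1.3.3 (Quinn): min(-78, -60) = -78
n1.3.4 (Quinn): min(-85, -50, 39) = -85
n1.3 (Ravi): max(38, 69, -78, -85) = 69
n1 (Quinn): min(-24, -26, 69) = -26
n2.1.1 (Quinn): min(3, -3) = -3
n2.1.2 (Quinn): min(-66, -44, -91) = -91
n2.1 (Ravi): max(-3, -91) = -3
n2.2.1 (Quinn): min(-74, -3) = -74
n2.2.2 (Quinn): min(-4, 38) = -4
n2.2.3 (Quinn): min(32, -78, -81) = -81
n2.2 (Ravi): max(-74, -4, -81) = -4
n2.3.1 (Quinn): min(-32, 67, 85) = -32
n2.3.2 (Quinn): min(5, 90, -77) = -77
n2.3.3 (Quinn): min(44, -49) = -49
n2.3 (Ravi): max(-32, -77, -49) = -32
n2 (Quinn): min(-3, -4, -32) = -32
n3.1.1 (Quinn): min(-31, -7, -94, -70) = -94
n3.1.2 (Quinn): min(-4, 31, 53) = -4
n3.1 (Ravi): max(-94, -4) = -4
n3.2.1 (Quinn): min(61, 10) = 10
n3.2.2 (Quinn): min(-56, -75, -23) = -75
n3.2.3 (Quinn): min(90, 64, 25) = 25
n3.2 (Ravi): max(10, -75, 25) = 25
n3.3.1 (Quinn): min(24, 59) = 24
n3.3.2 (Quinn): min(79, -59, 63) = -59
n3.3.3 (Quinn): min(29, -28, 88, -9) = -28
n3.3 (Ravi): max(24, -59, -28) = 24
n3 (Quinn): min(-4, 25, 24) = -4
n4.1.1 (Quinn): min(-13, 52) = -13
n4.1.2 (Quinn): min(96, 28) = 28
n4.1 (Ravi): max(-13, 28) = 28
n4.2.1 (Quinn): min(-78, -15) = -78
n4.2.2 (Quinn): min(-99, 43) = -99
n4.2 (Ravi): max(-78, -99) = -78
n4.3.1 (Quinn): min(-32, 20) = -32
n4.3.2 (Quinn): min(-82, -81) = -82
n4.3 (Ravi): max(-32, -82) = -32
n4 (Quinn): min(28, -78, -32) = -78
r (Ravi): max(-26, -32, -4, -78) = -4

-4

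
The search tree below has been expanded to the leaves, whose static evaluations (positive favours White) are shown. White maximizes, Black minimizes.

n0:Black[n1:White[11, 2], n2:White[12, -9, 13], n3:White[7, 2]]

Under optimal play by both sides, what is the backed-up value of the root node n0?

n1 (White): max(11, 2) = 11
n2 (White): max(12, -9, 13) = 13
n3 (White): max(7, 2) = 7
n0 (Black): min(11, 13, 7) = 7

7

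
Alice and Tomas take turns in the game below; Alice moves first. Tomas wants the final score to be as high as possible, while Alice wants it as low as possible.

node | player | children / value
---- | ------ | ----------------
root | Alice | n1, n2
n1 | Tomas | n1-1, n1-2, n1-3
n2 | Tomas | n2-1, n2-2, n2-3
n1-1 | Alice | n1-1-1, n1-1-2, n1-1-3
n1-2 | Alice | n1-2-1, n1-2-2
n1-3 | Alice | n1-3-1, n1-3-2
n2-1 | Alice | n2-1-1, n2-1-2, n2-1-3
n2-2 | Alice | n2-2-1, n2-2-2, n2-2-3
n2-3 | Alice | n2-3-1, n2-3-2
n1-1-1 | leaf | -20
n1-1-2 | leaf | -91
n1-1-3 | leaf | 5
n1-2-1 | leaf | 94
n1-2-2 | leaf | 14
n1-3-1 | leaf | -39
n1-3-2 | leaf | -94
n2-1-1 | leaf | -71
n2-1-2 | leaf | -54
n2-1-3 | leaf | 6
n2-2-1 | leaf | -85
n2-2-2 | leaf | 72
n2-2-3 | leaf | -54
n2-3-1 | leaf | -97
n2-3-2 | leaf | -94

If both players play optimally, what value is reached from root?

n1-1 (Alice): min(-20, -91, 5) = -91
n1-2 (Alice): min(94, 14) = 14
n1-3 (Alice): min(-39, -94) = -94
n1 (Tomas): max(-91, 14, -94) = 14
n2-1 (Alice): min(-71, -54, 6) = -71
n2-2 (Alice): min(-85, 72, -54) = -85
n2-3 (Alice): min(-97, -94) = -97
n2 (Tomas): max(-71, -85, -97) = -71
root (Alice): min(14, -71) = -71

-71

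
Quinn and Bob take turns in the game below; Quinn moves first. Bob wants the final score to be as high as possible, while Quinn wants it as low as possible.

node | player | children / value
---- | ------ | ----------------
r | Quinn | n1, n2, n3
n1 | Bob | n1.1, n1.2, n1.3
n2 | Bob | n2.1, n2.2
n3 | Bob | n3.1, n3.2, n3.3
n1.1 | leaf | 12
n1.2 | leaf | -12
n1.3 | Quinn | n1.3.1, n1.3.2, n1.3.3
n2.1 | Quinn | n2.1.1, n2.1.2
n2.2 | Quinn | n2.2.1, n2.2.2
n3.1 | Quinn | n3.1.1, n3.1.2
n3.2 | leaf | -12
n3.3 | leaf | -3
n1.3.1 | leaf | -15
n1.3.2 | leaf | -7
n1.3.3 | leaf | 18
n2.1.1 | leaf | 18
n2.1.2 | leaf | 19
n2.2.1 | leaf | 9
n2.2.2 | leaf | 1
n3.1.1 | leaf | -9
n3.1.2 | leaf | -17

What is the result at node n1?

n1.3 (Quinn): min(-15, -7, 18) = -15
n1 (Bob): max(12, -12, -15) = 12

12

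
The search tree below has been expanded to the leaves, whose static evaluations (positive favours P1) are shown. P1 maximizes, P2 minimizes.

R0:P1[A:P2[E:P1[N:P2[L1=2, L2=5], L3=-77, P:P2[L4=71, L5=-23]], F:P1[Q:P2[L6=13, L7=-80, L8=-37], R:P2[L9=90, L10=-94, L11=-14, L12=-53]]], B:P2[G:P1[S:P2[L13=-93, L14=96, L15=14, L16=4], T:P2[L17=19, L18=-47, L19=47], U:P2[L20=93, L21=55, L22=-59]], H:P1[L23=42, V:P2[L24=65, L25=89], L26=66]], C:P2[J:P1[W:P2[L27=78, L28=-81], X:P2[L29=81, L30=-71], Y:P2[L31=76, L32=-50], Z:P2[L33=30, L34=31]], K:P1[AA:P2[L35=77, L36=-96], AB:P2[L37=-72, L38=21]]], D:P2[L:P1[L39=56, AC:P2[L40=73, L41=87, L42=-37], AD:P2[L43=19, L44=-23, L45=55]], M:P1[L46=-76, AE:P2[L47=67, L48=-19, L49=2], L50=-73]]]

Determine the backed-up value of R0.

N (P2): min(2, 5) = 2
P (P2): min(71, -23) = -23
E (P1): max(2, -77, -23) = 2
Q (P2): min(13, -80, -37) = -80
R (P2): min(90, -94, -14, -53) = -94
F (P1): max(-80, -94) = -80
A (P2): min(2, -80) = -80
S (P2): min(-93, 96, 14, 4) = -93
T (P2): min(19, -47, 47) = -47
U (P2): min(93, 55, -59) = -59
G (P1): max(-93, -47, -59) = -47
V (P2): min(65, 89) = 65
H (P1): max(42, 65, 66) = 66
B (P2): min(-47, 66) = -47
W (P2): min(78, -81) = -81
X (P2): min(81, -71) = -71
Y (P2): min(76, -50) = -50
Z (P2): min(30, 31) = 30
J (P1): max(-81, -71, -50, 30) = 30
AA (P2): min(77, -96) = -96
AB (P2): min(-72, 21) = -72
K (P1): max(-96, -72) = -72
C (P2): min(30, -72) = -72
AC (P2): min(73, 87, -37) = -37
AD (P2): min(19, -23, 55) = -23
L (P1): max(56, -37, -23) = 56
AE (P2): min(67, -19, 2) = -19
M (P1): max(-76, -19, -73) = -19
D (P2): min(56, -19) = -19
R0 (P1): max(-80, -47, -72, -19) = -19

-19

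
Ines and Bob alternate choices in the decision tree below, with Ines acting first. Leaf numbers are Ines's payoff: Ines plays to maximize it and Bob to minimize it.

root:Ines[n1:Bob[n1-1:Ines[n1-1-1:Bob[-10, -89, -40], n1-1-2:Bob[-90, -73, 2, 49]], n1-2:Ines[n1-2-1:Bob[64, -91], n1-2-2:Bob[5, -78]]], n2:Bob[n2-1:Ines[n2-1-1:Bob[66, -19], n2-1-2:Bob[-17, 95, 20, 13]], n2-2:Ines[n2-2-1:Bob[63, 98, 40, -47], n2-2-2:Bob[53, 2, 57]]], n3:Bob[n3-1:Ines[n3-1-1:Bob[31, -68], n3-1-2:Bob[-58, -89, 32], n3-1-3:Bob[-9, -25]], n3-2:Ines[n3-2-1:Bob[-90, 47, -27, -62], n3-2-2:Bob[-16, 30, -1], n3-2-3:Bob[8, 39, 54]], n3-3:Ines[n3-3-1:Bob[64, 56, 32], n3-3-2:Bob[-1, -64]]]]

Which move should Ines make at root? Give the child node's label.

n1-1-1 (Bob): min(-10, -89, -40) = -89
n1-1-2 (Bob): min(-90, -73, 2, 49) = -90
n1-1 (Ines): max(-89, -90) = -89
n1-2-1 (Bob): min(64, -91) = -91
n1-2-2 (Bob): min(5, -78) = -78
n1-2 (Ines): max(-91, -78) = -78
n1 (Bob): min(-89, -78) = -89
n2-1-1 (Bob): min(66, -19) = -19
n2-1-2 (Bob): min(-17, 95, 20, 13) = -17
n2-1 (Ines): max(-19, -17) = -17
n2-2-1 (Bob): min(63, 98, 40, -47) = -47
n2-2-2 (Bob): min(53, 2, 57) = 2
n2-2 (Ines): max(-47, 2) = 2
n2 (Bob): min(-17, 2) = -17
n3-1-1 (Bob): min(31, -68) = -68
n3-1-2 (Bob): min(-58, -89, 32) = -89
n3-1-3 (Bob): min(-9, -25) = -25
n3-1 (Ines): max(-68, -89, -25) = -25
n3-2-1 (Bob): min(-90, 47, -27, -62) = -90
n3-2-2 (Bob): min(-16, 30, -1) = -16
n3-2-3 (Bob): min(8, 39, 54) = 8
n3-2 (Ines): max(-90, -16, 8) = 8
n3-3-1 (Bob): min(64, 56, 32) = 32
n3-3-2 (Bob): min(-1, -64) = -64
n3-3 (Ines): max(32, -64) = 32
n3 (Bob): min(-25, 8, 32) = -25
root (Ines): max(-89, -17, -25) = -17
Ines at root wants the highest of {n1=-89, n2=-17, n3=-25}, so chooses n2.

n2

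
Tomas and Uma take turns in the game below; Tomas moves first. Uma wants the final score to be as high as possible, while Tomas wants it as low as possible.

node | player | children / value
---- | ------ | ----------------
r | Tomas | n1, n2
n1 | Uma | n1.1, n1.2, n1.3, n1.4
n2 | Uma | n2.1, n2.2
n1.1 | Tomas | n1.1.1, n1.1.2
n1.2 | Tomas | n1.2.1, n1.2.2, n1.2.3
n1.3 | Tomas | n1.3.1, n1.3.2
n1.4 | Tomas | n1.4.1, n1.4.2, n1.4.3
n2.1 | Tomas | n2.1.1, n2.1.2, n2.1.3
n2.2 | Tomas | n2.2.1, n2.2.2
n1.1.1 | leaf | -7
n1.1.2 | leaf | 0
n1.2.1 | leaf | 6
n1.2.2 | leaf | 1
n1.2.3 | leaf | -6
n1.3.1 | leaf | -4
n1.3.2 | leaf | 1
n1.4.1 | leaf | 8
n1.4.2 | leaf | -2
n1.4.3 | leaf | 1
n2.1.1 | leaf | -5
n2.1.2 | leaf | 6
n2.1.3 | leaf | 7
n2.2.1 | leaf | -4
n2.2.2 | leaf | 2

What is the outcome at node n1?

-2

n1.1 (Tomas): min(-7, 0) = -7
n1.2 (Tomas): min(6, 1, -6) = -6
n1.3 (Tomas): min(-4, 1) = -4
n1.4 (Tomas): min(8, -2, 1) = -2
n1 (Uma): max(-7, -6, -4, -2) = -2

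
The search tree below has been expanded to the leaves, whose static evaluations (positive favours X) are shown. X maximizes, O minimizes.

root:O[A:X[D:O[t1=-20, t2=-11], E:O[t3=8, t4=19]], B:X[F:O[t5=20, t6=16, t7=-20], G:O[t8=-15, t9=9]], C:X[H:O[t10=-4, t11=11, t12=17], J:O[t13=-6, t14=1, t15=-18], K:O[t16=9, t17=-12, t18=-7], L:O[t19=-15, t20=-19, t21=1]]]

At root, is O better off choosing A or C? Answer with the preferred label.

C

D (O): min(-20, -11) = -20
E (O): min(8, 19) = 8
A (X): max(-20, 8) = 8
H (O): min(-4, 11, 17) = -4
J (O): min(-6, 1, -18) = -18
K (O): min(9, -12, -7) = -12
L (O): min(-15, -19, 1) = -19
C (X): max(-4, -18, -12, -19) = -4
O prefers the lower value; A=8, C=-4. C is better since -4 < 8.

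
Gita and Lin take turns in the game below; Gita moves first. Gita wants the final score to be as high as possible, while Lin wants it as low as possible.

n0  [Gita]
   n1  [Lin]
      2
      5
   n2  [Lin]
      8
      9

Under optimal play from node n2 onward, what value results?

8

n2 (Lin): min(8, 9) = 8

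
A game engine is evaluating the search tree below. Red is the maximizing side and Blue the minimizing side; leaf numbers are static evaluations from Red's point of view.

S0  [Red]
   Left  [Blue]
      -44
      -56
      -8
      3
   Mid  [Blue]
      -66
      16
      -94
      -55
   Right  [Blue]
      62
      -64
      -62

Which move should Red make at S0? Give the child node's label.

Left

Left (Blue): min(-44, -56, -8, 3) = -56
Mid (Blue): min(-66, 16, -94, -55) = -94
Right (Blue): min(62, -64, -62) = -64
S0 (Red): max(-56, -94, -64) = -56
Red at S0 wants the highest of {Left=-56, Mid=-94, Right=-64}, so chooses Left.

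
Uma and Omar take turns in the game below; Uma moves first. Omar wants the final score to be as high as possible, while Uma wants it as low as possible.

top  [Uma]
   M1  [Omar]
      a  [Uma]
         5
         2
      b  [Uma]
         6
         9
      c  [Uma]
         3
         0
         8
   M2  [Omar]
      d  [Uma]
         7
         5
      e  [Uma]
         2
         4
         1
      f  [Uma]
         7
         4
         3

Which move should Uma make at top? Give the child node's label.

a (Uma): min(5, 2) = 2
b (Uma): min(6, 9) = 6
c (Uma): min(3, 0, 8) = 0
M1 (Omar): max(2, 6, 0) = 6
d (Uma): min(7, 5) = 5
e (Uma): min(2, 4, 1) = 1
f (Uma): min(7, 4, 3) = 3
M2 (Omar): max(5, 1, 3) = 5
top (Uma): min(6, 5) = 5
Uma at top wants the lowest of {M1=6, M2=5}, so chooses M2.

M2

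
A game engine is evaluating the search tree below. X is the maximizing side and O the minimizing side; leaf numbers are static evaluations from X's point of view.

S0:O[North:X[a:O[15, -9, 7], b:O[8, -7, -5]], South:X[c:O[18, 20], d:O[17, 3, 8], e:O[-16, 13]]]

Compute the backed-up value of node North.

a (O): min(15, -9, 7) = -9
b (O): min(8, -7, -5) = -7
North (X): max(-9, -7) = -7

-7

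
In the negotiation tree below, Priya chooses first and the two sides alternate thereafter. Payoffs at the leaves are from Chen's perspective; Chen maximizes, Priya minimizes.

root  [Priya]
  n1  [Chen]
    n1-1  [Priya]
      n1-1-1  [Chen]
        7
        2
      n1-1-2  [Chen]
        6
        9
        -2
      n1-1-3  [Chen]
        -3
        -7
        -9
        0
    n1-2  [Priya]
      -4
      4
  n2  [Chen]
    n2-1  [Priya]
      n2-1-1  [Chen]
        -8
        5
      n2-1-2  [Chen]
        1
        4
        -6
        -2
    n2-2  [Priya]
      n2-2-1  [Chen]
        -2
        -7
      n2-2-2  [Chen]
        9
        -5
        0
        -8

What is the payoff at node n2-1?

4

n2-1-1 (Chen): max(-8, 5) = 5
n2-1-2 (Chen): max(1, 4, -6, -2) = 4
n2-1 (Priya): min(5, 4) = 4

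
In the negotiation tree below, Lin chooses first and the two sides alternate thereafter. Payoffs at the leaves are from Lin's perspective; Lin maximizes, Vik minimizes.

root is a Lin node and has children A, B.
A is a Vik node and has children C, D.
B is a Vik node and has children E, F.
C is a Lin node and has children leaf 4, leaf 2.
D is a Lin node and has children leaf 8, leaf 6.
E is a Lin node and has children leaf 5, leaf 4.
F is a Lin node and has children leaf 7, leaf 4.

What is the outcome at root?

5

C (Lin): max(4, 2) = 4
D (Lin): max(8, 6) = 8
A (Vik): min(4, 8) = 4
E (Lin): max(5, 4) = 5
F (Lin): max(7, 4) = 7
B (Vik): min(5, 7) = 5
root (Lin): max(4, 5) = 5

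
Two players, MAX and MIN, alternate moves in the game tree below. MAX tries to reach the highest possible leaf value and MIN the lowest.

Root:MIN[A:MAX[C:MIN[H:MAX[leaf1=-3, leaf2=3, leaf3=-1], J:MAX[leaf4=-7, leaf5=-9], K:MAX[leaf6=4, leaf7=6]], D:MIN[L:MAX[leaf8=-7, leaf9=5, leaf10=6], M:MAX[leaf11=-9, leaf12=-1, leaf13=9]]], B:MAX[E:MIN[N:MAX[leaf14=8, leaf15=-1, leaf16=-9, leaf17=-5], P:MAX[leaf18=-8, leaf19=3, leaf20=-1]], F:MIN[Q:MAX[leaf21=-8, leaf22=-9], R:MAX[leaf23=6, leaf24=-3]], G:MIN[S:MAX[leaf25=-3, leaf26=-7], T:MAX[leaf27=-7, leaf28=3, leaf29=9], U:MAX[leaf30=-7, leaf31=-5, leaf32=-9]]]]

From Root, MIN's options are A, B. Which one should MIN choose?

H (MAX): max(-3, 3, -1) = 3
J (MAX): max(-7, -9) = -7
K (MAX): max(4, 6) = 6
C (MIN): min(3, -7, 6) = -7
L (MAX): max(-7, 5, 6) = 6
M (MAX): max(-9, -1, 9) = 9
D (MIN): min(6, 9) = 6
A (MAX): max(-7, 6) = 6
N (MAX): max(8, -1, -9, -5) = 8
P (MAX): max(-8, 3, -1) = 3
E (MIN): min(8, 3) = 3
Q (MAX): max(-8, -9) = -8
R (MAX): max(6, -3) = 6
F (MIN): min(-8, 6) = -8
S (MAX): max(-3, -7) = -3
T (MAX): max(-7, 3, 9) = 9
U (MAX): max(-7, -5, -9) = -5
G (MIN): min(-3, 9, -5) = -5
B (MAX): max(3, -8, -5) = 3
Root (MIN): min(6, 3) = 3
MIN at Root wants the lowest of {A=6, B=3}, so chooses B.

B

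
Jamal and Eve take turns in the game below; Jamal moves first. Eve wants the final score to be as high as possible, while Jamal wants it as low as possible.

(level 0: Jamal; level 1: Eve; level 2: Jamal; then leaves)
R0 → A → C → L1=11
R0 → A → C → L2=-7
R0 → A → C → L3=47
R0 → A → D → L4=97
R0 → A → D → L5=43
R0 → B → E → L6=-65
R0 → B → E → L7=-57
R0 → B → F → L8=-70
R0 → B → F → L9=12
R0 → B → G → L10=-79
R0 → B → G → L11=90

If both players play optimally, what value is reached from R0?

C (Jamal): min(11, -7, 47) = -7
D (Jamal): min(97, 43) = 43
A (Eve): max(-7, 43) = 43
E (Jamal): min(-65, -57) = -65
F (Jamal): min(-70, 12) = -70
G (Jamal): min(-79, 90) = -79
B (Eve): max(-65, -70, -79) = -65
R0 (Jamal): min(43, -65) = -65

-65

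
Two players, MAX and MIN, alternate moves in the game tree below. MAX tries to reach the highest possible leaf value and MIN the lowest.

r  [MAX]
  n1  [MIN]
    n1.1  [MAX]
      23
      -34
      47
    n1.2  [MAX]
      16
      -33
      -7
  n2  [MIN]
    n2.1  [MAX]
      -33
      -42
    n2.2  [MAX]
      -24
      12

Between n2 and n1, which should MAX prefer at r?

n2.1 (MAX): max(-33, -42) = -33
n2.2 (MAX): max(-24, 12) = 12
n2 (MIN): min(-33, 12) = -33
n1.1 (MAX): max(23, -34, 47) = 47
n1.2 (MAX): max(16, -33, -7) = 16
n1 (MIN): min(47, 16) = 16
MAX prefers the higher value; n2=-33, n1=16. n1 is better since 16 > -33.

n1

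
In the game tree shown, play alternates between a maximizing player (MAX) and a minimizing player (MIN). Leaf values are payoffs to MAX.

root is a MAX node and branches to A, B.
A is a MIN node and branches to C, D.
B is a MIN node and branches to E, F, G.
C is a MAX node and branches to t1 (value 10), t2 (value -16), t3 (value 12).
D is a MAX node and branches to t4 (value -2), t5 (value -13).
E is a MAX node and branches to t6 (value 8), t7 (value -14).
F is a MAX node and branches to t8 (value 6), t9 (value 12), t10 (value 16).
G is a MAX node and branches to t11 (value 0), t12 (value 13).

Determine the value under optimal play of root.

8

C (MAX): max(10, -16, 12) = 12
D (MAX): max(-2, -13) = -2
A (MIN): min(12, -2) = -2
E (MAX): max(8, -14) = 8
F (MAX): max(6, 12, 16) = 16
G (MAX): max(0, 13) = 13
B (MIN): min(8, 16, 13) = 8
root (MAX): max(-2, 8) = 8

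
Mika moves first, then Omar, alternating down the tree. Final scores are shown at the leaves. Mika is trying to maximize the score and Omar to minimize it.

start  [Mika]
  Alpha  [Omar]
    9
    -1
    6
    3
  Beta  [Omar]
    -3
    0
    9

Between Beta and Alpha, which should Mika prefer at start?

Beta (Omar): min(-3, 0, 9) = -3
Alpha (Omar): min(9, -1, 6, 3) = -1
Mika prefers the higher value; Beta=-3, Alpha=-1. Alpha is better since -1 > -3.

Alpha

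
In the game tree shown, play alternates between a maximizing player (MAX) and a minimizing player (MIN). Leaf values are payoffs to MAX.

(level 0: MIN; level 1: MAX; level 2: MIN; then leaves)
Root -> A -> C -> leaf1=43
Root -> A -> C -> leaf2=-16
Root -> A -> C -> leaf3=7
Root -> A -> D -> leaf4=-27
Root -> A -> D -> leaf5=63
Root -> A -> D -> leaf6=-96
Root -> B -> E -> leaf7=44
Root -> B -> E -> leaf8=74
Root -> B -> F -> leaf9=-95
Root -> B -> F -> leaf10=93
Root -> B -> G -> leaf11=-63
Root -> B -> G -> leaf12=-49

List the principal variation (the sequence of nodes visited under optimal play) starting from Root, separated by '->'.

Root -> A -> C -> leaf2

C (MIN): min(43, -16, 7) = -16
D (MIN): min(-27, 63, -96) = -96
A (MAX): max(-16, -96) = -16
E (MIN): min(44, 74) = 44
F (MIN): min(-95, 93) = -95
G (MIN): min(-63, -49) = -63
B (MAX): max(44, -95, -63) = 44
Root (MIN): min(-16, 44) = -16
At Root, MIN picks A (lowest: -16).
At A, MAX picks C (highest: -16).
At C, MIN picks leaf2 (lowest: -16).
Terminal value -16.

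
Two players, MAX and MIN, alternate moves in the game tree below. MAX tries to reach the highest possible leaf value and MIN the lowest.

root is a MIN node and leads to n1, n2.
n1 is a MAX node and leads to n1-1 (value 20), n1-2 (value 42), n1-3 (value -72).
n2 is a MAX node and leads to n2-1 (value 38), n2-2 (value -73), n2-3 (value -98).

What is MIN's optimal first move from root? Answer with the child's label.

n1 (MAX): max(20, 42, -72) = 42
n2 (MAX): max(38, -73, -98) = 38
root (MIN): min(42, 38) = 38
MIN at root wants the lowest of {n1=42, n2=38}, so chooses n2.

n2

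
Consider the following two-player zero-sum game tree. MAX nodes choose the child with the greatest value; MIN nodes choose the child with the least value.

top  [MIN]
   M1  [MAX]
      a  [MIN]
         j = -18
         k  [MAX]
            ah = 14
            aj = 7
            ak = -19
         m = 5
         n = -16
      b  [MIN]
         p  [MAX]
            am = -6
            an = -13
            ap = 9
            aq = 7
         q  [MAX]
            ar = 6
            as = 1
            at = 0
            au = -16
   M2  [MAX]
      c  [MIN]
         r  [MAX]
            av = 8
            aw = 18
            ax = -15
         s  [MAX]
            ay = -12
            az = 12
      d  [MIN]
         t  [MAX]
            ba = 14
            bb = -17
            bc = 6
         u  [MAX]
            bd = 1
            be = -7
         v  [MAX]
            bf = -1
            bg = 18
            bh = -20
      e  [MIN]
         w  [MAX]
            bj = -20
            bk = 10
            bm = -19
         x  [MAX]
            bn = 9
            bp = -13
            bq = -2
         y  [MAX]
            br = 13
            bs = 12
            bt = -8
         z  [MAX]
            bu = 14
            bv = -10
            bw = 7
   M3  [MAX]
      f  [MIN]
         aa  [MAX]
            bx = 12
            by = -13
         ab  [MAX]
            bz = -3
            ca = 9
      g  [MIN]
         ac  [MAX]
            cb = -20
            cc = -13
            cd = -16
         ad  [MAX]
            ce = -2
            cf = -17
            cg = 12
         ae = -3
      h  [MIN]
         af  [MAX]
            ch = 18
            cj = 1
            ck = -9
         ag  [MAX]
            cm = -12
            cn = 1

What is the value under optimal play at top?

k (MAX): max(14, 7, -19) = 14
a (MIN): min(-18, 14, 5, -16) = -18
p (MAX): max(-6, -13, 9, 7) = 9
q (MAX): max(6, 1, 0, -16) = 6
b (MIN): min(9, 6) = 6
M1 (MAX): max(-18, 6) = 6
r (MAX): max(8, 18, -15) = 18
s (MAX): max(-12, 12) = 12
c (MIN): min(18, 12) = 12
t (MAX): max(14, -17, 6) = 14
u (MAX): max(1, -7) = 1
v (MAX): max(-1, 18, -20) = 18
d (MIN): min(14, 1, 18) = 1
w (MAX): max(-20, 10, -19) = 10
x (MAX): max(9, -13, -2) = 9
y (MAX): max(13, 12, -8) = 13
z (MAX): max(14, -10, 7) = 14
e (MIN): min(10, 9, 13, 14) = 9
M2 (MAX): max(12, 1, 9) = 12
aa (MAX): max(12, -13) = 12
ab (MAX): max(-3, 9) = 9
f (MIN): min(12, 9) = 9
ac (MAX): max(-20, -13, -16) = -13
ad (MAX): max(-2, -17, 12) = 12
g (MIN): min(-13, 12, -3) = -13
af (MAX): max(18, 1, -9) = 18
ag (MAX): max(-12, 1) = 1
h (MIN): min(18, 1) = 1
M3 (MAX): max(9, -13, 1) = 9
top (MIN): min(6, 12, 9) = 6

6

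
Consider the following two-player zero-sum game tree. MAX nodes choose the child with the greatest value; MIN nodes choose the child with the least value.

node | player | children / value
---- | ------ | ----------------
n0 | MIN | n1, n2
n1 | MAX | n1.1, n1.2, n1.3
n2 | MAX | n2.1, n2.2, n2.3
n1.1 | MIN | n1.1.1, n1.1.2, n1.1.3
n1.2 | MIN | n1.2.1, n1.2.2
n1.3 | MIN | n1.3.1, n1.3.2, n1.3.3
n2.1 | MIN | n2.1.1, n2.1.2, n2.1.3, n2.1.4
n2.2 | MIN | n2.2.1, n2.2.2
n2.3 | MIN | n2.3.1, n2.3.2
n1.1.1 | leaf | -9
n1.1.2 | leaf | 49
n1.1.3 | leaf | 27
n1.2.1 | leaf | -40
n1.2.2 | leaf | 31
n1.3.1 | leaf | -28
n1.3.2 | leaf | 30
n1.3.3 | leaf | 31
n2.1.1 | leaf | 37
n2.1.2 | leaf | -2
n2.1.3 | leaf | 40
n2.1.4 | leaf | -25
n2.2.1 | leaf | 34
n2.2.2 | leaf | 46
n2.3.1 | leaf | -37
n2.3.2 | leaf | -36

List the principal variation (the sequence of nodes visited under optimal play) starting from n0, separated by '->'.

n0 -> n1 -> n1.1 -> n1.1.1

n1.1 (MIN): min(-9, 49, 27) = -9
n1.2 (MIN): min(-40, 31) = -40
n1.3 (MIN): min(-28, 30, 31) = -28
n1 (MAX): max(-9, -40, -28) = -9
n2.1 (MIN): min(37, -2, 40, -25) = -25
n2.2 (MIN): min(34, 46) = 34
n2.3 (MIN): min(-37, -36) = -37
n2 (MAX): max(-25, 34, -37) = 34
n0 (MIN): min(-9, 34) = -9
At n0, MIN picks n1 (lowest: -9).
At n1, MAX picks n1.1 (highest: -9).
At n1.1, MIN picks n1.1.1 (lowest: -9).
Terminal value -9.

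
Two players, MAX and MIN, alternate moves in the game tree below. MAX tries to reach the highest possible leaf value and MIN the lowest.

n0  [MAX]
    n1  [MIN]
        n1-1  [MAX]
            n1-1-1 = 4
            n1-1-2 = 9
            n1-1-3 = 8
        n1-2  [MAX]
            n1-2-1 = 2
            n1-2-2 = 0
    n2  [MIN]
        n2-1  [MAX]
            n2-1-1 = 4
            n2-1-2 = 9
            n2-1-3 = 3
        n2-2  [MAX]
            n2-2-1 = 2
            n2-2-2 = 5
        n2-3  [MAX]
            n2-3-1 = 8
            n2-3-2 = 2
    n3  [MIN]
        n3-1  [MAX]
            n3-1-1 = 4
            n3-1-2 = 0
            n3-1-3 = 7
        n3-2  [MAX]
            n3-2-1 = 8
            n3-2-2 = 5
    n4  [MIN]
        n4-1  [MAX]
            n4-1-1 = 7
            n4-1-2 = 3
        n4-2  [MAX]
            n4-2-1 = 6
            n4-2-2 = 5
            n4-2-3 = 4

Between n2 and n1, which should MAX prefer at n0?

n2-1 (MAX): max(4, 9, 3) = 9
n2-2 (MAX): max(2, 5) = 5
n2-3 (MAX): max(8, 2) = 8
n2 (MIN): min(9, 5, 8) = 5
n1-1 (MAX): max(4, 9, 8) = 9
n1-2 (MAX): max(2, 0) = 2
n1 (MIN): min(9, 2) = 2
MAX prefers the higher value; n2=5, n1=2. n2 is better since 5 > 2.

n2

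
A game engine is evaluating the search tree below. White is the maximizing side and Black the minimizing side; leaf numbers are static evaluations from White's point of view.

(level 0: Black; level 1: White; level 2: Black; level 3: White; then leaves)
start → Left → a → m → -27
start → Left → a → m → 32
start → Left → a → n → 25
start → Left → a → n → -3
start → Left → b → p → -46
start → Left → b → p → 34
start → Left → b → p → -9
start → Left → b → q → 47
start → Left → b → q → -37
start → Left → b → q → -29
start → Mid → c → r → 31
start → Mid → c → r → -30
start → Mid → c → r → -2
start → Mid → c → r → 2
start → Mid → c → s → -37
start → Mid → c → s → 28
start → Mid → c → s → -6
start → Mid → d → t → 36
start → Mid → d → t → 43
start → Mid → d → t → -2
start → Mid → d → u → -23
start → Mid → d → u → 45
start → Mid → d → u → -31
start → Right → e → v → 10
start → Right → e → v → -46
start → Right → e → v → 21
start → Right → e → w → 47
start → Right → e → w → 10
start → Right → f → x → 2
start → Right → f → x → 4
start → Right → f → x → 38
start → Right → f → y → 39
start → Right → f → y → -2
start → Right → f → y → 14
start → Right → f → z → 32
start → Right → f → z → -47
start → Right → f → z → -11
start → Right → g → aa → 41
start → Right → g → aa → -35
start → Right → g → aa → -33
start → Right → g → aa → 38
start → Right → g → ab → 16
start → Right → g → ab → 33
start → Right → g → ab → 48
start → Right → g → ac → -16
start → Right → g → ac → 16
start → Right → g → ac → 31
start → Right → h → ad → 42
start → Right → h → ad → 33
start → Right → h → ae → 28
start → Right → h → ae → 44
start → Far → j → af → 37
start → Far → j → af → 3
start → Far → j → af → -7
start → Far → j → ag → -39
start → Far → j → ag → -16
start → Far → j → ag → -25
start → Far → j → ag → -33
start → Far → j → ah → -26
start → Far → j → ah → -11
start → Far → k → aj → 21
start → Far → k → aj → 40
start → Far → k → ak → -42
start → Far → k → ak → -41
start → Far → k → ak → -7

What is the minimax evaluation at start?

m (White): max(-27, 32) = 32
n (White): max(25, -3) = 25
a (Black): min(32, 25) = 25
p (White): max(-46, 34, -9) = 34
q (White): max(47, -37, -29) = 47
b (Black): min(34, 47) = 34
Left (White): max(25, 34) = 34
r (White): max(31, -30, -2, 2) = 31
s (White): max(-37, 28, -6) = 28
c (Black): min(31, 28) = 28
t (White): max(36, 43, -2) = 43
u (White): max(-23, 45, -31) = 45
d (Black): min(43, 45) = 43
Mid (White): max(28, 43) = 43
v (White): max(10, -46, 21) = 21
w (White): max(47, 10) = 47
e (Black): min(21, 47) = 21
x (White): max(2, 4, 38) = 38
y (White): max(39, -2, 14) = 39
z (White): max(32, -47, -11) = 32
f (Black): min(38, 39, 32) = 32
aa (White): max(41, -35, -33, 38) = 41
ab (White): max(16, 33, 48) = 48
ac (White): max(-16, 16, 31) = 31
g (Black): min(41, 48, 31) = 31
ad (White): max(42, 33) = 42
ae (White): max(28, 44) = 44
h (Black): min(42, 44) = 42
Right (White): max(21, 32, 31, 42) = 42
af (White): max(37, 3, -7) = 37
ag (White): max(-39, -16, -25, -33) = -16
ah (White): max(-26, -11) = -11
j (Black): min(37, -16, -11) = -16
aj (White): max(21, 40) = 40
ak (White): max(-42, -41, -7) = -7
k (Black): min(40, -7) = -7
Far (White): max(-16, -7) = -7
start (Black): min(34, 43, 42, -7) = -7

-7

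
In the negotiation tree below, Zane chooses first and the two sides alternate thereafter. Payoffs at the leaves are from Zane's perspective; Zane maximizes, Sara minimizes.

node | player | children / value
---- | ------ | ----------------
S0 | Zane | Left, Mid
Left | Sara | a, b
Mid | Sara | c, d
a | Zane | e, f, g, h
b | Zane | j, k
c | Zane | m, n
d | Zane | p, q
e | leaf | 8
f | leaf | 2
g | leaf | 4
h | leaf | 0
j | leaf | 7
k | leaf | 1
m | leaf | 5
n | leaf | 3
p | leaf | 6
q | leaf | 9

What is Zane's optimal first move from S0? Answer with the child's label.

Left

a (Zane): max(8, 2, 4, 0) = 8
b (Zane): max(7, 1) = 7
Left (Sara): min(8, 7) = 7
c (Zane): max(5, 3) = 5
d (Zane): max(6, 9) = 9
Mid (Sara): min(5, 9) = 5
S0 (Zane): max(7, 5) = 7
Zane at S0 wants the highest of {Left=7, Mid=5}, so chooses Left.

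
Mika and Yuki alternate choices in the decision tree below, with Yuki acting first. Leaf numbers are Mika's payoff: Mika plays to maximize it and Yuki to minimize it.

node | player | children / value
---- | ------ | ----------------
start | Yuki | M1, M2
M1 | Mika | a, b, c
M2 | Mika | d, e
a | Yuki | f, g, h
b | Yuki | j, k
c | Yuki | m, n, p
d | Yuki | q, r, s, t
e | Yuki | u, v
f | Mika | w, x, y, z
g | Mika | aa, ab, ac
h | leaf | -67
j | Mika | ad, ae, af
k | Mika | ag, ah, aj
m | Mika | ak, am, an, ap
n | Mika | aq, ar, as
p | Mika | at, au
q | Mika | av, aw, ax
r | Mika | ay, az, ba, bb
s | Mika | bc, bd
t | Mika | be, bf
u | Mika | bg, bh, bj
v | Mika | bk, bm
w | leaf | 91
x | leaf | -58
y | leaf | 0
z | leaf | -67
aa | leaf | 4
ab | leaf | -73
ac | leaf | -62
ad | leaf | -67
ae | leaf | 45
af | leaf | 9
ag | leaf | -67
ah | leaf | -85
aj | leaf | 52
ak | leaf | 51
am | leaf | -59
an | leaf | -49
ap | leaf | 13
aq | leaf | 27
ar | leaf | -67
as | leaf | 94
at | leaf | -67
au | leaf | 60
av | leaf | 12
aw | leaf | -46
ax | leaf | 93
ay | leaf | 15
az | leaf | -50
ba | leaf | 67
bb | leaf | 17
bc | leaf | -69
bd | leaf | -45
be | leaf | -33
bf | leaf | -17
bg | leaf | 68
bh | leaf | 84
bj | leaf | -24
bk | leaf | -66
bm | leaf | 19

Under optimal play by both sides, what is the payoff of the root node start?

19

f (Mika): max(91, -58, 0, -67) = 91
g (Mika): max(4, -73, -62) = 4
a (Yuki): min(91, 4, -67) = -67
j (Mika): max(-67, 45, 9) = 45
k (Mika): max(-67, -85, 52) = 52
b (Yuki): min(45, 52) = 45
m (Mika): max(51, -59, -49, 13) = 51
n (Mika): max(27, -67, 94) = 94
p (Mika): max(-67, 60) = 60
c (Yuki): min(51, 94, 60) = 51
M1 (Mika): max(-67, 45, 51) = 51
q (Mika): max(12, -46, 93) = 93
r (Mika): max(15, -50, 67, 17) = 67
s (Mika): max(-69, -45) = -45
t (Mika): max(-33, -17) = -17
d (Yuki): min(93, 67, -45, -17) = -45
u (Mika): max(68, 84, -24) = 84
v (Mika): max(-66, 19) = 19
e (Yuki): min(84, 19) = 19
M2 (Mika): max(-45, 19) = 19
start (Yuki): min(51, 19) = 19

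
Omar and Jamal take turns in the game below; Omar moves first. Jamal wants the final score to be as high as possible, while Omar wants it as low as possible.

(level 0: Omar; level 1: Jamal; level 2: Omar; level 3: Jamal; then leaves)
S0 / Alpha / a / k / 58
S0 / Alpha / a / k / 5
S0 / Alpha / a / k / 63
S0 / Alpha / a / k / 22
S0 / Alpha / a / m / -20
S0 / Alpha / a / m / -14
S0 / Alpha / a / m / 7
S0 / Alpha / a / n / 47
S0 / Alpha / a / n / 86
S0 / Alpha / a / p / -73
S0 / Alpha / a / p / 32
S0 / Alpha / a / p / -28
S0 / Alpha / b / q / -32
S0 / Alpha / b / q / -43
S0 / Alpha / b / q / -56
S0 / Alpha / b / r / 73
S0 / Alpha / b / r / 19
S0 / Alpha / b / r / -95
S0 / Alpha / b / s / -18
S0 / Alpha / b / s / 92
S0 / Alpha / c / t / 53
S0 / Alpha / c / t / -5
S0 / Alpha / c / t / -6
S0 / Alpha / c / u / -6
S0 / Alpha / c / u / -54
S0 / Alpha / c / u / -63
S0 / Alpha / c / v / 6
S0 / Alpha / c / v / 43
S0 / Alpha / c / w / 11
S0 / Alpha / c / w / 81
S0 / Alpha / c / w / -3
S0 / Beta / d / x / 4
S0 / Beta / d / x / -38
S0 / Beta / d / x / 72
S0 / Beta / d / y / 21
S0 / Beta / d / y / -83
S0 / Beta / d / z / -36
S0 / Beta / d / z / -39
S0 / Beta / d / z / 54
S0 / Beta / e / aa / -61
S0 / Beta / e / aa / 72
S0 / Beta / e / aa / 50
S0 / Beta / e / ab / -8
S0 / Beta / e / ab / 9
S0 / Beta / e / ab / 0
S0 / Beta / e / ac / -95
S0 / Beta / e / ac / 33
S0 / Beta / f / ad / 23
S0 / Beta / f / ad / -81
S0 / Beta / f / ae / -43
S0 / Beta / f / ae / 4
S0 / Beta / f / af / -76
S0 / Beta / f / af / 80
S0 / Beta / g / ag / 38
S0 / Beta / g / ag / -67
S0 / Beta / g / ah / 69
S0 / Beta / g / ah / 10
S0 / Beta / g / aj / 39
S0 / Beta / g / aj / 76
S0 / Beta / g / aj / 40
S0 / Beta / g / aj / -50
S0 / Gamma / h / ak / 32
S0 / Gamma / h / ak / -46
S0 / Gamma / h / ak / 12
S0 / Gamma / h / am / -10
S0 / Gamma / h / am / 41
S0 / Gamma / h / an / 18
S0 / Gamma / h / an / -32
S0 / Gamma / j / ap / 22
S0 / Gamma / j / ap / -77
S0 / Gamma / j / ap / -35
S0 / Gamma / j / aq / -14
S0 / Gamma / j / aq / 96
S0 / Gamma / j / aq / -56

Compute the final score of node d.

x (Jamal): max(4, -38, 72) = 72
y (Jamal): max(21, -83) = 21
z (Jamal): max(-36, -39, 54) = 54
d (Omar): min(72, 21, 54) = 21

21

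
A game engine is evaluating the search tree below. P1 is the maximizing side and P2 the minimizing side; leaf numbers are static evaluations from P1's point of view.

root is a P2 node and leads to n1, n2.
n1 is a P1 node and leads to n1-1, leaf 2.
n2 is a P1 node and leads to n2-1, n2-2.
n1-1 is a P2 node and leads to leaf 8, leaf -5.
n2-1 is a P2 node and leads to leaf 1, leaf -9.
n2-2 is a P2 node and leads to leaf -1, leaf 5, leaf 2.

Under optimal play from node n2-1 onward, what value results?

n2-1 (P2): min(1, -9) = -9

-9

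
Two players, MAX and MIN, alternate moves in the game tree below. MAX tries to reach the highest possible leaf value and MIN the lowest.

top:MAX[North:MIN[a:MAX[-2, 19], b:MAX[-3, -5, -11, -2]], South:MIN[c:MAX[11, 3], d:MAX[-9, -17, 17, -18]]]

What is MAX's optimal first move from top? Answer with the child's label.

a (MAX): max(-2, 19) = 19
b (MAX): max(-3, -5, -11, -2) = -2
North (MIN): min(19, -2) = -2
c (MAX): max(11, 3) = 11
d (MAX): max(-9, -17, 17, -18) = 17
South (MIN): min(11, 17) = 11
top (MAX): max(-2, 11) = 11
MAX at top wants the highest of {North=-2, South=11}, so chooses South.

South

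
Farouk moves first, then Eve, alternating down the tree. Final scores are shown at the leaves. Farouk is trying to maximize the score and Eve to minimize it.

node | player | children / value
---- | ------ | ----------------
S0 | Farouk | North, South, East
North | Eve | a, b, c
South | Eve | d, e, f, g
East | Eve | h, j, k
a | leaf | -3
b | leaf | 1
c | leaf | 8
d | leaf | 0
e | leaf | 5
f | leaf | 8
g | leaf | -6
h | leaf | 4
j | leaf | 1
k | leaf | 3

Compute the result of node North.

-3

North (Eve): min(-3, 1, 8) = -3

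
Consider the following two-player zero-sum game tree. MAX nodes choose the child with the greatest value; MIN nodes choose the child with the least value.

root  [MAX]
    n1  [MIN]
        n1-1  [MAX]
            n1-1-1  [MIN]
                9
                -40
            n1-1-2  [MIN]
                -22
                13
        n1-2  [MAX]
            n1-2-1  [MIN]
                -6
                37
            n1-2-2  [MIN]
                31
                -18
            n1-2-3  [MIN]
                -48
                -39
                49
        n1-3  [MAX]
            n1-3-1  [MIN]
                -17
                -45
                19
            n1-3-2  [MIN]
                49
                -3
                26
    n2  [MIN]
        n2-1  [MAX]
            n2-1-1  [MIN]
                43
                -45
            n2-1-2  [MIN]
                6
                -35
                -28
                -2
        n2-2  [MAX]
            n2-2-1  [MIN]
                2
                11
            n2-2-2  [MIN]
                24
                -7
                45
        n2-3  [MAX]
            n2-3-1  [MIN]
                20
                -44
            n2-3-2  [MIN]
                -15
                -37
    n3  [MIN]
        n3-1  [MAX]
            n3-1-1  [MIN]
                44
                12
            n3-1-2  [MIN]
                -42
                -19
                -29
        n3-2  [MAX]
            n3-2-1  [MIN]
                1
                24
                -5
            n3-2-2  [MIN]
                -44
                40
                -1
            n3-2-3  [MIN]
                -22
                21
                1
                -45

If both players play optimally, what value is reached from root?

-5

n1-1-1 (MIN): min(9, -40) = -40
n1-1-2 (MIN): min(-22, 13) = -22
n1-1 (MAX): max(-40, -22) = -22
n1-2-1 (MIN): min(-6, 37) = -6
n1-2-2 (MIN): min(31, -18) = -18
n1-2-3 (MIN): min(-48, -39, 49) = -48
n1-2 (MAX): max(-6, -18, -48) = -6
n1-3-1 (MIN): min(-17, -45, 19) = -45
n1-3-2 (MIN): min(49, -3, 26) = -3
n1-3 (MAX): max(-45, -3) = -3
n1 (MIN): min(-22, -6, -3) = -22
n2-1-1 (MIN): min(43, -45) = -45
n2-1-2 (MIN): min(6, -35, -28, -2) = -35
n2-1 (MAX): max(-45, -35) = -35
n2-2-1 (MIN): min(2, 11) = 2
n2-2-2 (MIN): min(24, -7, 45) = -7
n2-2 (MAX): max(2, -7) = 2
n2-3-1 (MIN): min(20, -44) = -44
n2-3-2 (MIN): min(-15, -37) = -37
n2-3 (MAX): max(-44, -37) = -37
n2 (MIN): min(-35, 2, -37) = -37
n3-1-1 (MIN): min(44, 12) = 12
n3-1-2 (MIN): min(-42, -19, -29) = -42
n3-1 (MAX): max(12, -42) = 12
n3-2-1 (MIN): min(1, 24, -5) = -5
n3-2-2 (MIN): min(-44, 40, -1) = -44
n3-2-3 (MIN): min(-22, 21, 1, -45) = -45
n3-2 (MAX): max(-5, -44, -45) = -5
n3 (MIN): min(12, -5) = -5
root (MAX): max(-22, -37, -5) = -5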